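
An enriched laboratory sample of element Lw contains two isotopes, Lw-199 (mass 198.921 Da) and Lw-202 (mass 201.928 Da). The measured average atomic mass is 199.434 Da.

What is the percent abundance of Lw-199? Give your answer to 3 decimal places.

82.940%

Let x be the fractional abundance of Lw-199; then Lw-202 has abundance 1 − x.
198.921·x + 201.928·(1 − x) = 199.434
(198.921 − 201.928)·x = 199.434 − 201.928
x = -2.494 / -3.007 = 0.82940 → 82.940% Lw-199, 17.060% Lw-202.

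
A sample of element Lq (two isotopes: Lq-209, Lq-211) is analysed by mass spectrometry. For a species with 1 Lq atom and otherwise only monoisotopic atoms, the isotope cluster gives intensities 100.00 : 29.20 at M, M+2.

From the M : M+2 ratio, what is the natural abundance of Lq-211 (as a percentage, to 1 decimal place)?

Let p = fractional abundance of Lq-209. I(M+2)/I(M) = [C(1,1)·p^0·(1−p)] / p^1 = 1·(1−p)/p = 29.20/100.00 = 0.2920
(1−p)/p = 0.2920/1 = 0.2920  ⇒  p = 1/(1 + 0.2920) = 0.7740
Lq-209: 77.4%, Lq-211: 22.6%.

22.6%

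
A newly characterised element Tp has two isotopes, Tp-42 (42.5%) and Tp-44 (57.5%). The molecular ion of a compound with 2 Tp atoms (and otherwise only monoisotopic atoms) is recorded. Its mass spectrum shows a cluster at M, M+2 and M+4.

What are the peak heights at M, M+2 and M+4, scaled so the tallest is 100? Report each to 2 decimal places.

36.96 : 100.00 : 67.65

Expanding (0.425 + 0.575)^2:
P(M) = 0.425^2 = 0.180625
P(M+2) = 2 × 0.425^1 × 0.575^1 = 0.488750
P(M+4) = 0.575^2 = 0.330625
The M+2 peak is largest (0.488750); scaling to 100 gives 36.96 : 100.00 : 67.65.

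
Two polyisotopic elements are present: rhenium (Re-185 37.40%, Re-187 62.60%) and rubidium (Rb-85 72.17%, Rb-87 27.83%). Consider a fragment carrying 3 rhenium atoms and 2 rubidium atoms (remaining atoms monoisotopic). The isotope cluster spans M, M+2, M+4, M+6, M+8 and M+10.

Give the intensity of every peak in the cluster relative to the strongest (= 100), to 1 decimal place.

8.0 : 46.6 : 100.0 : 95.9 : 39.2 : 5.6

Rhenium pattern (n=3): 0.05231362 : 0.26268713 : 0.43968487 : 0.24531438
Rubidium pattern (n=2): 0.52085089 : 0.40169822 : 0.07745089
Convolve the two distributions (both contribute in 2-u steps):
  M: 0.05231362×0.52085089 = 0.027248
  M+2: 0.05231362×0.40169822 + 0.26268713×0.52085089 = 0.157835
  M+4: 0.05231362×0.07745089 + 0.26268713×0.40169822 + 0.43968487×0.52085089 = 0.338583
  M+6: 0.26268713×0.07745089 + 0.43968487×0.40169822 + 0.24531438×0.52085089 = 0.324738
  M+8: 0.43968487×0.07745089 + 0.24531438×0.40169822 = 0.132596
  M+10: 0.24531438×0.07745089 = 0.019000
Scale to base peak (0.338583) = 100: 8.0 : 46.6 : 100.0 : 95.9 : 39.2 : 5.6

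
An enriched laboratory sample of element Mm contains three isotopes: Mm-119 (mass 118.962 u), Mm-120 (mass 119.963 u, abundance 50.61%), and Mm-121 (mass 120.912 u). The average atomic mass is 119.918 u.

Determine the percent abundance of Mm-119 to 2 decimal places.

The remaining 49.39% is split between Mm-119 (fraction x) and Mm-121 (fraction 0.4939 − x).
Substituting: 118.962x + 120.912(0.4939 − x) = 59.2047257
(118.962 − 120.912)x = -0.5137111  ⇒  x = 0.26344, y = 0.23046
Mm-119: 26.34%, Mm-121: 23.05%.

26.34%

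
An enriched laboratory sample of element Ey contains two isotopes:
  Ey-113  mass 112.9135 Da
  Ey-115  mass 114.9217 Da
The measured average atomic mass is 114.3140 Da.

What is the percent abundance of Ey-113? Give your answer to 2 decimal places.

Writing the weighted mean with unknown fraction x of Ey-113:
112.9135·x + 114.9217·(1 − x) = 114.3140
(112.9135 − 114.9217)·x = 114.3140 − 114.9217
x = -0.6077 / -2.0082 = 0.30261 → 30.26% Ey-113, 69.74% Ey-115.

30.26%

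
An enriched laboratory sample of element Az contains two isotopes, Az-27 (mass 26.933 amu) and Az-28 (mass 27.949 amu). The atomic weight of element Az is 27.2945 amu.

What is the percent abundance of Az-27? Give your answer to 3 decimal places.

Let x be the fractional abundance of Az-27; then Az-28 has abundance 1 − x.
26.933·x + 27.949·(1 − x) = 27.2945
(26.933 − 27.949)·x = 27.2945 − 27.949
x = -0.6545 / -1.016 = 0.64419 → 64.419% Az-27, 35.581% Az-28.

64.419%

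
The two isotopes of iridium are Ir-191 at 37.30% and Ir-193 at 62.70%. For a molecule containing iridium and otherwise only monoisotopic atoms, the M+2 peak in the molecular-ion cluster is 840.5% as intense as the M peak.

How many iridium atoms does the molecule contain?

5

With n Ir atoms, P(M+2)/P(M) = C(n,1)·p^(n−1)q / p^n = n·q/p = n · 0.6270/0.3730.
n = 8.405 × 0.3730/0.6270 = 5.00 ≈ 5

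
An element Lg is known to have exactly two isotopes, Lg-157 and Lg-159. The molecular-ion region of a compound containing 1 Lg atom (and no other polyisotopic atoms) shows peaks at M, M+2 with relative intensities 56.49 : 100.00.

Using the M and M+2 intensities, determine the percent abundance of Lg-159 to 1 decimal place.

63.9%

If p is the fraction of Lg that is Lg-157, then I(M+2)/I(M) = [C(1,1)·p^0·(1−p)] / p^1 = 1·(1−p)/p = 100.00/56.49 = 1.7702
(1−p)/p = 1.7702/1 = 1.7702  ⇒  p = 1/(1 + 1.7702) = 0.3610
Lg-157: 36.1%, Lg-159: 63.9%.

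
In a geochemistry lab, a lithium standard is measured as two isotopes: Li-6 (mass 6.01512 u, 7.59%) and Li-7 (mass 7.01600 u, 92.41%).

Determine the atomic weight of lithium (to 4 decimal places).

6.9400 u

The abundance-weighted mean is 0.0759 × 6.01512 + 0.9241 × 7.01600
= 0.456548 + 6.483486 = 6.940034 u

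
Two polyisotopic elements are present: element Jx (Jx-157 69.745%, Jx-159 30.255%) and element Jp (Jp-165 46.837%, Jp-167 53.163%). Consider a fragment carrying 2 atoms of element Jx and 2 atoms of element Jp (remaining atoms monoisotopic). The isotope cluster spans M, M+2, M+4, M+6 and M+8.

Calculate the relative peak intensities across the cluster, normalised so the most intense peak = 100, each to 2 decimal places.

29.02 : 91.05 : 100.00 : 44.83 : 7.04

Element Jx pattern (n=2): 0.4864365 : 0.422027 : 0.0915365
Element Jp pattern (n=2): 0.21937046 : 0.49799909 : 0.28263046
Convolve the two distributions (both contribute in 2-u steps):
  M: 0.4864365×0.21937046 = 0.106710
  M+2: 0.4864365×0.49799909 + 0.422027×0.21937046 = 0.334825
  M+4: 0.4864365×0.28263046 + 0.422027×0.49799909 + 0.0915365×0.21937046 = 0.367731
  M+6: 0.422027×0.28263046 + 0.0915365×0.49799909 = 0.164863
  M+8: 0.0915365×0.28263046 = 0.025871
Scale to base peak (0.367731) = 100: 29.02 : 91.05 : 100.00 : 44.83 : 7.04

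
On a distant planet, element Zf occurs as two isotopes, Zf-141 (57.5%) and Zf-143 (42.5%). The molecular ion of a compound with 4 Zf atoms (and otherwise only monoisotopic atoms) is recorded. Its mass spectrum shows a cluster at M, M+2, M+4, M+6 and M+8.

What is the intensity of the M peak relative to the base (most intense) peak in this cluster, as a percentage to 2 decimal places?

30.51%

(0.575 + 0.425)^4 gives M 0.1093, M+2 0.3232, M+4 0.3583, M+6 0.1766, M+8 0.0326; the largest is M+4.
P(M+4) = C(4,2) × 0.575^2 × 0.425^2 = 6 × 0.330625 × 0.180625 = 0.358315 (base)
P(M) = C(4,0) × 0.575^4 × 0.425^0 = 1 × 0.10931289 × 1.0000 = 0.109313
Relative intensity = 0.109313 / 0.358315 × 100 = 30.51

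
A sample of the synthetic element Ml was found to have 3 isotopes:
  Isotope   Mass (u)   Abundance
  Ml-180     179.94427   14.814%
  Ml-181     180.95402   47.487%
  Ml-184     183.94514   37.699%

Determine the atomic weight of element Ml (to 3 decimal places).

181.932 u

Ar = Σ fᵢ·mᵢ = 0.14814 × 179.94427 + 0.47487 × 180.95402 + 0.37699 × 183.94514
= 26.656944 + 85.929635 + 69.345478 = 181.932057 u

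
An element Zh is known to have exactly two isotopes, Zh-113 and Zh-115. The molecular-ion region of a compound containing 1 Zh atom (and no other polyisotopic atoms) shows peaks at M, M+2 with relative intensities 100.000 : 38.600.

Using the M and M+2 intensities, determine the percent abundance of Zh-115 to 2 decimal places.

If p is the fraction of Zh that is Zh-113, then I(M+2)/I(M) = [C(1,1)·p^0·(1−p)] / p^1 = 1·(1−p)/p = 38.600/100.000 = 0.3860
(1−p)/p = 0.3860/1 = 0.3860  ⇒  p = 1/(1 + 0.3860) = 0.7215
Zh-113: 72.15%, Zh-115: 27.85%.

27.85%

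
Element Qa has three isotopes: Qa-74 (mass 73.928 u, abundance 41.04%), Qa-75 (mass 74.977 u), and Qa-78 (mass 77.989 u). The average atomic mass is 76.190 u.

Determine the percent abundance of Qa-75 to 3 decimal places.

4.395%

Let x and y be the fractions of Qa-75 and Qa-78. Then x + y = 1 − 0.4104 = 0.5896 and 74.977x + 77.989y = 76.190 − 0.4104×73.928 = 45.8499488.
Substituting: 74.977x + 77.989(0.5896 − x) = 45.8499488
(74.977 − 77.989)x = -0.1323656  ⇒  x = 0.04395, y = 0.54565
Qa-75: 4.395%, Qa-78: 54.565%.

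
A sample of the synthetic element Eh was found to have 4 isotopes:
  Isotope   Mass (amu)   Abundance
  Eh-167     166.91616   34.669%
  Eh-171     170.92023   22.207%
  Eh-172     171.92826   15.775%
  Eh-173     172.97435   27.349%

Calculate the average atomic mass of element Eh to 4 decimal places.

170.2529 amu

Weight each isotope mass by its fractional abundance: 0.34669 × 166.91616 + 0.22207 × 170.92023 + 0.15775 × 171.92826 + 0.27349 × 172.97435
= 57.868164 + 37.956255 + 27.121683 + 47.306755 = 170.252857 amu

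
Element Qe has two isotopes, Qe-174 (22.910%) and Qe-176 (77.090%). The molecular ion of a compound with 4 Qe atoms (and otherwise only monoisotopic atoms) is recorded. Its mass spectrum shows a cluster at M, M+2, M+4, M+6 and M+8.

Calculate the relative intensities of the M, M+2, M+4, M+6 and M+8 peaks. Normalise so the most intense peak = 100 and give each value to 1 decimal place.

Expanding (0.22910 + 0.77090)^4:
P(M) = 0.22910^4 = 0.002755
P(M+2) = 4 × 0.22910^3 × 0.77090^1 = 0.037079
P(M+4) = 6 × 0.22910^2 × 0.77090^2 = 0.187153
P(M+6) = 4 × 0.22910^1 × 0.77090^3 = 0.419836
P(M+8) = 0.77090^4 = 0.353177
The M+6 peak is largest (0.419836); scaling to 100 gives 0.7 : 8.8 : 44.6 : 100.0 : 84.1.

0.7 : 8.8 : 44.6 : 100.0 : 84.1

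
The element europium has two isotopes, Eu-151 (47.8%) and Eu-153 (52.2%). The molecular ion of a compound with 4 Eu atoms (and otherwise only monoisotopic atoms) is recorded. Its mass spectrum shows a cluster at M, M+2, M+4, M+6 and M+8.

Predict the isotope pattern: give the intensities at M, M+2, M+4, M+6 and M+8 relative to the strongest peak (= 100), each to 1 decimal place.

Each Eu atom is independently Eu-151 (p = 0.478) or Eu-153 (q = 0.522); the cluster is the binomial expansion (p + q)^4.
P(M) = 0.478^4 = 0.052205
P(M+2) = 4 × 0.478^3 × 0.522^1 = 0.228042
P(M+4) = 6 × 0.478^2 × 0.522^2 = 0.373549
P(M+6) = 4 × 0.478^1 × 0.522^3 = 0.271956
P(M+8) = 0.522^4 = 0.074248
The M+4 peak is largest (0.373549); scaling to 100 gives 14.0 : 61.0 : 100.0 : 72.8 : 19.9.

14.0 : 61.0 : 100.0 : 72.8 : 19.9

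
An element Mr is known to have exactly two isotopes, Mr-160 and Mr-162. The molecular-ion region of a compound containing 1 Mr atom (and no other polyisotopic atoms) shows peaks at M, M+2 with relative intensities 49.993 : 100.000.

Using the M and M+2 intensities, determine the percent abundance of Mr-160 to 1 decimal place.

33.3%

Write p for the Mr-160 fraction. I(M+2)/I(M) = [C(1,1)·p^0·(1−p)] / p^1 = 1·(1−p)/p = 100.000/49.993 = 2.0003
(1−p)/p = 2.0003/1 = 2.0003  ⇒  p = 1/(1 + 2.0003) = 0.3333
Mr-160: 33.3%, Mr-162: 66.7%.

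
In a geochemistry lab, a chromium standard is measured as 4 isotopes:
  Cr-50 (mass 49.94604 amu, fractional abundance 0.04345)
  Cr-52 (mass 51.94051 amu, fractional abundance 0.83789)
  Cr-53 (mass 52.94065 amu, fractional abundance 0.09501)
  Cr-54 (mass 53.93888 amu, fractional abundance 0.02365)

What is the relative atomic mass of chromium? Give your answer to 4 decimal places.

51.9961 amu

Weight each isotope mass by its fractional abundance: 0.04345 × 49.94604 + 0.83789 × 51.94051 + 0.09501 × 52.94065 + 0.02365 × 53.93888
= 2.170155 + 43.520434 + 5.029891 + 1.275655 = 51.996135 amu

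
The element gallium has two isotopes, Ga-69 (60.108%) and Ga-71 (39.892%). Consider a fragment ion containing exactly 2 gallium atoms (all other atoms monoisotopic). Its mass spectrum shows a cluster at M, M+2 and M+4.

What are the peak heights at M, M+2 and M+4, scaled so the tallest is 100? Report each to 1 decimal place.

The 2 Ga atoms are independent, so intensities follow the terms of (0.60108 + 0.39892)^2.
P(M) = 0.60108^2 = 0.361297
P(M+2) = 2 × 0.60108^1 × 0.39892^1 = 0.479566
P(M+4) = 0.39892^2 = 0.159137
The M+2 peak is largest (0.479566); scaling to 100 gives 75.3 : 100.0 : 33.2.

75.3 : 100.0 : 33.2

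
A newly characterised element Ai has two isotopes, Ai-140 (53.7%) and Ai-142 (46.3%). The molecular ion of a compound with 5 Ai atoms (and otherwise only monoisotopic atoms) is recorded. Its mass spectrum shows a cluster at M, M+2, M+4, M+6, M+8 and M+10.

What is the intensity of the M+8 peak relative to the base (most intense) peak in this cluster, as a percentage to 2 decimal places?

Binomial terms of (0.537 + 0.463)^5: M 0.0447, M+2 0.1925, M+4 0.3320, M+6 0.2862, M+8 0.1234, M+10 0.0213 → M+4 is the base peak.
P(M+4) = C(5,2) × 0.537^3 × 0.463^2 = 10 × 0.15485415 × 0.214369 = 0.331959 (base)
P(M+8) = C(5,4) × 0.537^1 × 0.463^4 = 5 × 0.5370 × 0.04595407 = 0.123387
Relative intensity = 0.123387 / 0.331959 × 100 = 37.17

37.17%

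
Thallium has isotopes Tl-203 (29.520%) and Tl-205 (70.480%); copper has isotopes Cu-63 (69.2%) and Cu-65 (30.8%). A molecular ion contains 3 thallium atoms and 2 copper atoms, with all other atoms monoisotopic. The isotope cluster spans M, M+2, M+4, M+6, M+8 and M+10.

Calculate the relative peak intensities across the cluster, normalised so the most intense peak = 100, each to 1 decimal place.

3.3 : 26.6 : 78.3 : 100.0 : 51.2 : 8.9

Thallium pattern (n=3): 0.02572463 : 0.18425524 : 0.43991564 : 0.35010449
Copper pattern (n=2): 0.478864 : 0.426272 : 0.094864
Convolve the two distributions (both contribute in 2-u steps):
  M: 0.02572463×0.478864 = 0.012319
  M+2: 0.02572463×0.426272 + 0.18425524×0.478864 = 0.099199
  M+4: 0.02572463×0.094864 + 0.18425524×0.426272 + 0.43991564×0.478864 = 0.291643
  M+6: 0.18425524×0.094864 + 0.43991564×0.426272 + 0.35010449×0.478864 = 0.372655
  M+8: 0.43991564×0.094864 + 0.35010449×0.426272 = 0.190972
  M+10: 0.35010449×0.094864 = 0.033212
Scale to base peak (0.372655) = 100: 3.3 : 26.6 : 78.3 : 100.0 : 51.2 : 8.9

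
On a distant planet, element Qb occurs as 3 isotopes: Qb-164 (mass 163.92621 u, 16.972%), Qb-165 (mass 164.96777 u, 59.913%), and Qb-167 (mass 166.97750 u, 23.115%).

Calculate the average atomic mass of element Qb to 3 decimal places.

165.256 u

Ar = Σ fᵢ·mᵢ = 0.16972 × 163.92621 + 0.59913 × 164.96777 + 0.23115 × 166.97750
= 27.821556 + 98.837140 + 38.596849 = 165.255545 u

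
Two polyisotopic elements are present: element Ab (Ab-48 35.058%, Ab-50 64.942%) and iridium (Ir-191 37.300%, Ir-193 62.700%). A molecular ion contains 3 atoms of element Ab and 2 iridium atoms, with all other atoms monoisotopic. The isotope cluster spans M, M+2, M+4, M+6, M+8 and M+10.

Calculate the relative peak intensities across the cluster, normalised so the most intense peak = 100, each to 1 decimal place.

Element Ab pattern (n=3): 0.0430885 : 0.2394535 : 0.44356749 : 0.27389051
Iridium pattern (n=2): 0.139129 : 0.467742 : 0.393129
Convolve the two distributions (both contribute in 2-u steps):
  M: 0.0430885×0.139129 = 0.005995
  M+2: 0.0430885×0.467742 + 0.2394535×0.139129 = 0.053469
  M+4: 0.0430885×0.393129 + 0.2394535×0.467742 + 0.44356749×0.139129 = 0.190655
  M+6: 0.2394535×0.393129 + 0.44356749×0.467742 + 0.27389051×0.139129 = 0.339717
  M+8: 0.44356749×0.393129 + 0.27389051×0.467742 = 0.302489
  M+10: 0.27389051×0.393129 = 0.107674
Scale to base peak (0.339717) = 100: 1.8 : 15.7 : 56.1 : 100.0 : 89.0 : 31.7

1.8 : 15.7 : 56.1 : 100.0 : 89.0 : 31.7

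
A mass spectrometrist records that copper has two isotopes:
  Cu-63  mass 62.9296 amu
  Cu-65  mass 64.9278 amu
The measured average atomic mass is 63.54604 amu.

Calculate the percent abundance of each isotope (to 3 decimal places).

Let x be the fractional abundance of Cu-63; then Cu-65 has abundance 1 − x.
62.9296·x + 64.9278·(1 − x) = 63.54604
(62.9296 − 64.9278)·x = 63.54604 − 64.9278
x = -1.38176 / -1.9982 = 0.69150 → 69.150% Cu-63, 30.850% Cu-65.

Cu-63: 69.150%, Cu-65: 30.850%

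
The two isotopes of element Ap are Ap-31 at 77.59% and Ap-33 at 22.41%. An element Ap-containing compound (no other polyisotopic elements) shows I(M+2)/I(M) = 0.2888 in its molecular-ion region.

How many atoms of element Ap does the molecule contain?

With n Ap atoms, P(M+2)/P(M) = C(n,1)·p^(n−1)q / p^n = n·q/p = n · 0.2241/0.7759.
n = 0.2888 × 0.7759/0.2241 = 1.00 ≈ 1

1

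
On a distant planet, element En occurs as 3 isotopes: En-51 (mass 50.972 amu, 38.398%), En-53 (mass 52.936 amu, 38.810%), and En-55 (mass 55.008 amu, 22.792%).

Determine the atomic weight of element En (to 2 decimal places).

52.65 amu

Average mass = Σ (abundance × isotope mass) = 0.38398 × 50.972 + 0.38810 × 52.936 + 0.22792 × 55.008
= 19.5722 + 20.5445 + 12.5374 = 52.6541 amu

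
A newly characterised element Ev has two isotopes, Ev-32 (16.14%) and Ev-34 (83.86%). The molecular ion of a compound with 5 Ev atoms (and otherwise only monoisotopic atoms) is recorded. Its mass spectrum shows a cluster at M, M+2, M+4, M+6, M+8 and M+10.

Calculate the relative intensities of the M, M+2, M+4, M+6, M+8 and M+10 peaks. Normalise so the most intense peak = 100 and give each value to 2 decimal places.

0.03 : 0.69 : 7.13 : 37.04 : 96.23 : 100.00

The 5 Ev atoms are independent, so intensities follow the terms of (0.1614 + 0.8386)^5.
P(M) = 0.1614^5 = 0.000110
P(M+2) = 5 × 0.1614^4 × 0.8386^1 = 0.002845
P(M+4) = 10 × 0.1614^3 × 0.8386^2 = 0.029568
P(M+6) = 10 × 0.1614^2 × 0.8386^3 = 0.153628
P(M+8) = 5 × 0.1614^1 × 0.8386^4 = 0.399110
P(M+10) = 0.8386^5 = 0.414738
The M+10 peak is largest (0.414738); scaling to 100 gives 0.03 : 0.69 : 7.13 : 37.04 : 96.23 : 100.00.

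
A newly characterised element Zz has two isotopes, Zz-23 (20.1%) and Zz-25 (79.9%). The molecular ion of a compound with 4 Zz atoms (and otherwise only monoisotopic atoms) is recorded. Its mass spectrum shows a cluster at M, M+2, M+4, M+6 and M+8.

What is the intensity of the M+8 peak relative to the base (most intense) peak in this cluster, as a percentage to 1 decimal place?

(0.201 + 0.799)^4 gives M 0.0016, M+2 0.0260, M+4 0.1548, M+6 0.4101, M+8 0.4076; the largest is M+6.
P(M+6) = C(4,3) × 0.201^1 × 0.799^3 = 4 × 0.2010 × 0.5100824 = 0.410106 (base)
P(M+8) = C(4,4) × 0.201^0 × 0.799^4 = 1 × 1.0000 × 0.40755584 = 0.407556
Relative intensity = 0.407556 / 0.410106 × 100 = 99.4

99.4%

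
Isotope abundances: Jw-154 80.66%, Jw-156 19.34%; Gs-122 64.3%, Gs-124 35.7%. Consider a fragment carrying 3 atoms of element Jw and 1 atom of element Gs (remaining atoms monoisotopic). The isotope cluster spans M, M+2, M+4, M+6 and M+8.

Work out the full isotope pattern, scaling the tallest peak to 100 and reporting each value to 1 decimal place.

Element Jw pattern (n=3): 0.52477683 : 0.37748019 : 0.09050913 : 0.00723385
Element Gs pattern (n=1): 0.6430 : 0.3570
Convolve the two distributions (both contribute in 2-u steps):
  M: 0.52477683×0.6430 = 0.337432
  M+2: 0.52477683×0.3570 + 0.37748019×0.6430 = 0.430065
  M+4: 0.37748019×0.3570 + 0.09050913×0.6430 = 0.192958
  M+6: 0.09050913×0.3570 + 0.00723385×0.6430 = 0.036963
  M+8: 0.00723385×0.3570 = 0.002582
Scale to base peak (0.430065) = 100: 78.5 : 100.0 : 44.9 : 8.6 : 0.6

78.5 : 100.0 : 44.9 : 8.6 : 0.6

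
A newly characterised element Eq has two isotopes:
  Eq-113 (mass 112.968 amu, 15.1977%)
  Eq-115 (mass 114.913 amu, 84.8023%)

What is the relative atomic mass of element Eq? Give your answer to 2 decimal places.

Weight each isotope mass by its fractional abundance: 0.151977 × 112.968 + 0.848023 × 114.913
= 17.1685 + 97.4489 = 114.6174 amu

114.62 amu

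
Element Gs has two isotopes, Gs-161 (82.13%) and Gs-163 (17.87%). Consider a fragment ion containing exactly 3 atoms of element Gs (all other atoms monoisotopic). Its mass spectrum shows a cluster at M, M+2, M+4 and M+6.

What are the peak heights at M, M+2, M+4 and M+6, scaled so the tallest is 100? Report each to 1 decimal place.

100.0 : 65.3 : 14.2 : 1.0

Each Gs atom is independently Gs-161 (p = 0.8213) or Gs-163 (q = 0.1787); the cluster is the binomial expansion (p + q)^3.
P(M) = 0.8213^3 = 0.553995
P(M+2) = 3 × 0.8213^2 × 0.1787^1 = 0.361618
P(M+4) = 3 × 0.8213^1 × 0.1787^2 = 0.078681
P(M+6) = 0.1787^3 = 0.005707
The M peak is largest (0.553995); scaling to 100 gives 100.0 : 65.3 : 14.2 : 1.0.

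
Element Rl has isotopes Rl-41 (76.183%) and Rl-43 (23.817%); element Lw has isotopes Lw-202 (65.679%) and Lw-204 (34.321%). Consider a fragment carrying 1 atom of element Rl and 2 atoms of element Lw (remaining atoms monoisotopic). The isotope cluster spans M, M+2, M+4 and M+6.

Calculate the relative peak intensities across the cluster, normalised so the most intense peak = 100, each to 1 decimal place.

73.7 : 100.0 : 44.2 : 6.3

Element Rl pattern (n=1): 0.76183 : 0.23817
Element Lw pattern (n=2): 0.4313731 : 0.45083379 : 0.1177931
Convolve the two distributions (both contribute in 2-u steps):
  M: 0.76183×0.4313731 = 0.328633
  M+2: 0.76183×0.45083379 + 0.23817×0.4313731 = 0.446199
  M+4: 0.76183×0.1177931 + 0.23817×0.45083379 = 0.197113
  M+6: 0.23817×0.1177931 = 0.028055
Scale to base peak (0.446199) = 100: 73.7 : 100.0 : 44.2 : 6.3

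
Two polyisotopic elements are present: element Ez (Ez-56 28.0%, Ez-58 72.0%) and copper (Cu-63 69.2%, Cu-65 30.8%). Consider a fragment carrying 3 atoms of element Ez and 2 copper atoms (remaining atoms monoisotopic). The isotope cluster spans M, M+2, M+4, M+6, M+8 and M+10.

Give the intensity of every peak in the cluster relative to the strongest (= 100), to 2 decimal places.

2.76 : 23.78 : 74.34 : 100.00 : 52.68 : 9.31

Element Ez pattern (n=3): 0.021952 : 0.169344 : 0.435456 : 0.373248
Copper pattern (n=2): 0.478864 : 0.426272 : 0.094864
Convolve the two distributions (both contribute in 2-u steps):
  M: 0.021952×0.478864 = 0.010512
  M+2: 0.021952×0.426272 + 0.169344×0.478864 = 0.090450
  M+4: 0.021952×0.094864 + 0.169344×0.426272 + 0.435456×0.478864 = 0.282793
  M+6: 0.169344×0.094864 + 0.435456×0.426272 + 0.373248×0.478864 = 0.380422
  M+8: 0.435456×0.094864 + 0.373248×0.426272 = 0.200414
  M+10: 0.373248×0.094864 = 0.035408
Scale to base peak (0.380422) = 100: 2.76 : 23.78 : 74.34 : 100.00 : 52.68 : 9.31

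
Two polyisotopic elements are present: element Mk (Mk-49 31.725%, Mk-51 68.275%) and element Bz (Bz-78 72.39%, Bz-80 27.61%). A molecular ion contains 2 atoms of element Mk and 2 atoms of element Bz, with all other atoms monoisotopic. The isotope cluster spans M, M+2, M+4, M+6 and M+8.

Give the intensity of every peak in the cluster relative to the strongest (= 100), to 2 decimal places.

12.41 : 62.86 : 100.00 : 51.60 : 8.36

Element Mk pattern (n=2): 0.10064756 : 0.43320488 : 0.46614756
Element Bz pattern (n=2): 0.52403121 : 0.39973758 : 0.07623121
Convolve the two distributions (both contribute in 2-u steps):
  M: 0.10064756×0.52403121 = 0.052742
  M+2: 0.10064756×0.39973758 + 0.43320488×0.52403121 = 0.267245
  M+4: 0.10064756×0.07623121 + 0.43320488×0.39973758 + 0.46614756×0.52403121 = 0.425117
  M+6: 0.43320488×0.07623121 + 0.46614756×0.39973758 = 0.219360
  M+8: 0.46614756×0.07623121 = 0.035535
Scale to base peak (0.425117) = 100: 12.41 : 62.86 : 100.00 : 51.60 : 8.36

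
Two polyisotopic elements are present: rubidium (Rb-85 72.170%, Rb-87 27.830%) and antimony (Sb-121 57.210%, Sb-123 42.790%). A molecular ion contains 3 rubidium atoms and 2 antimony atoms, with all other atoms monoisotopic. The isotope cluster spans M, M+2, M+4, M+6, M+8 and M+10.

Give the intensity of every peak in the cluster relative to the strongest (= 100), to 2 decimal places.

36.55 : 96.96 : 100.00 : 50.14 : 12.26 : 1.17

Rubidium pattern (n=3): 0.37589809 : 0.43485841 : 0.16768892 : 0.02155458
Antimony pattern (n=2): 0.32729841 : 0.48960318 : 0.18309841
Convolve the two distributions (both contribute in 2-u steps):
  M: 0.37589809×0.32729841 = 0.123031
  M+2: 0.37589809×0.48960318 + 0.43485841×0.32729841 = 0.326369
  M+4: 0.37589809×0.18309841 + 0.43485841×0.48960318 + 0.16768892×0.32729841 = 0.336619
  M+6: 0.43485841×0.18309841 + 0.16768892×0.48960318 + 0.02155458×0.32729841 = 0.168778
  M+8: 0.16768892×0.18309841 + 0.02155458×0.48960318 = 0.041257
  M+10: 0.02155458×0.18309841 = 0.003947
Scale to base peak (0.336619) = 100: 36.55 : 96.96 : 100.00 : 50.14 : 12.26 : 1.17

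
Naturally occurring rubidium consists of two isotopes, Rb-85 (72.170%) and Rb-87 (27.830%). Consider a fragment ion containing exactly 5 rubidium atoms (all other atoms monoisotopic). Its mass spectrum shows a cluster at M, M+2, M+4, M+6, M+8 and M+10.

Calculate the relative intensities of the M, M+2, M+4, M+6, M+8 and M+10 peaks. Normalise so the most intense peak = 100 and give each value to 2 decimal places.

51.86 : 100.00 : 77.12 : 29.74 : 5.73 : 0.44

The 5 Rb atoms are independent, so intensities follow the terms of (0.72170 + 0.27830)^5.
P(M) = 0.72170^5 = 0.195787
P(M+2) = 5 × 0.72170^4 × 0.27830^1 = 0.377494
P(M+4) = 10 × 0.72170^3 × 0.27830^2 = 0.291136
P(M+6) = 10 × 0.72170^2 × 0.27830^3 = 0.112267
P(M+8) = 5 × 0.72170^1 × 0.27830^4 = 0.021646
P(M+10) = 0.27830^5 = 0.001669
The M+2 peak is largest (0.377494); scaling to 100 gives 51.86 : 100.00 : 77.12 : 29.74 : 5.73 : 0.44.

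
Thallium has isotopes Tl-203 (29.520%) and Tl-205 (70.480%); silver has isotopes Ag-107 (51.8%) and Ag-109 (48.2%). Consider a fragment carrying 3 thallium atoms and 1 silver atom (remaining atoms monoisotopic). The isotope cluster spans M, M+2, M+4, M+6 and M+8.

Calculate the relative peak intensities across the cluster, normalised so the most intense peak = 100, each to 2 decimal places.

3.39 : 27.41 : 80.50 : 100.00 : 42.90

Thallium pattern (n=3): 0.02572463 : 0.18425524 : 0.43991564 : 0.35010449
Silver pattern (n=1): 0.5180 : 0.4820
Convolve the two distributions (both contribute in 2-u steps):
  M: 0.02572463×0.5180 = 0.013325
  M+2: 0.02572463×0.4820 + 0.18425524×0.5180 = 0.107843
  M+4: 0.18425524×0.4820 + 0.43991564×0.5180 = 0.316687
  M+6: 0.43991564×0.4820 + 0.35010449×0.5180 = 0.393393
  M+8: 0.35010449×0.4820 = 0.168750
Scale to base peak (0.393393) = 100: 3.39 : 27.41 : 80.50 : 100.00 : 42.90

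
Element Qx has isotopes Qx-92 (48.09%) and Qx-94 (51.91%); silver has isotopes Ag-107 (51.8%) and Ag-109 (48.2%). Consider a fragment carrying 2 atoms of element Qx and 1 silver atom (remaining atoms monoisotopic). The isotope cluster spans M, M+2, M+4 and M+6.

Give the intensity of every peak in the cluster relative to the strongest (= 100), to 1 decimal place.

Element Qx pattern (n=2): 0.23126481 : 0.49927038 : 0.26946481
Silver pattern (n=1): 0.5180 : 0.4820
Convolve the two distributions (both contribute in 2-u steps):
  M: 0.23126481×0.5180 = 0.119795
  M+2: 0.23126481×0.4820 + 0.49927038×0.5180 = 0.370092
  M+4: 0.49927038×0.4820 + 0.26946481×0.5180 = 0.380231
  M+6: 0.26946481×0.4820 = 0.129882
Scale to base peak (0.380231) = 100: 31.5 : 97.3 : 100.0 : 34.2

31.5 : 97.3 : 100.0 : 34.2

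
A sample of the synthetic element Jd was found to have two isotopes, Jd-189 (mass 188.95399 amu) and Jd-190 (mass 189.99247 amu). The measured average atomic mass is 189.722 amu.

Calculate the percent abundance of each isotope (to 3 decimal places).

Let x be the fractional abundance of Jd-189; then Jd-190 has abundance 1 − x.
188.95399·x + 189.99247·(1 − x) = 189.722
(188.95399 − 189.99247)·x = 189.722 − 189.99247
x = -0.27047 / -1.03848 = 0.26045 → 26.045% Jd-189, 73.955% Jd-190.

Jd-189: 26.045%, Jd-190: 73.955%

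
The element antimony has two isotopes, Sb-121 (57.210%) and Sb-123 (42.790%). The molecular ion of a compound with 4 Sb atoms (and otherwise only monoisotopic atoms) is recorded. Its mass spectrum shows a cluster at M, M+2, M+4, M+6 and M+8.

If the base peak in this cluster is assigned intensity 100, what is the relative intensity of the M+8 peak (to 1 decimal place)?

9.3

Binomial terms of (0.57210 + 0.42790)^4: M 0.1071, M+2 0.3205, M+4 0.3596, M+6 0.1793, M+8 0.0335 → M+4 is the base peak.
P(M+4) = C(4,2) × 0.57210^2 × 0.42790^2 = 6 × 0.32729841 × 0.18309841 = 0.359567 (base)
P(M+8) = C(4,4) × 0.57210^0 × 0.42790^4 = 1 × 1.0000 × 0.03352503 = 0.033525
Relative intensity = 0.033525 / 0.359567 × 100 = 9.3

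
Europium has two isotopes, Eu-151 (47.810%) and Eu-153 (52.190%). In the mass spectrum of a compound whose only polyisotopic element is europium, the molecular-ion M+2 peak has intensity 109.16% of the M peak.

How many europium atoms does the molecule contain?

The M+2/M ratio from n Eu atoms is n · q/p = n · 0.52190/0.47810.
n = 1.0916 × 0.47810/0.52190 = 1.00 ≈ 1

1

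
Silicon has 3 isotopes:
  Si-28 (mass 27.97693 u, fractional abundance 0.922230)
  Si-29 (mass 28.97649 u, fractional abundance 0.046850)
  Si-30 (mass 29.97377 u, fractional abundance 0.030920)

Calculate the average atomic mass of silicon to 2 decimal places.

The abundance-weighted mean is 0.922230 × 27.97693 + 0.046850 × 28.97649 + 0.030920 × 29.97377
= 25.801164 + 1.357549 + 0.926789 = 28.085502 u

28.09 u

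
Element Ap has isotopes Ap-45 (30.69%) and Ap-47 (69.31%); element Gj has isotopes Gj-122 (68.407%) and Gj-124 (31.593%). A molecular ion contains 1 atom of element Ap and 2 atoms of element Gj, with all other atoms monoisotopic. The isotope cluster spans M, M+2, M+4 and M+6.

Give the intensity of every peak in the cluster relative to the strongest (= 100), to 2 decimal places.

Element Ap pattern (n=1): 0.3069 : 0.6931
Element Gj pattern (n=2): 0.46795176 : 0.43223647 : 0.09981176
Convolve the two distributions (both contribute in 2-u steps):
  M: 0.3069×0.46795176 = 0.143614
  M+2: 0.3069×0.43223647 + 0.6931×0.46795176 = 0.456991
  M+4: 0.3069×0.09981176 + 0.6931×0.43223647 = 0.330215
  M+6: 0.6931×0.09981176 = 0.069180
Scale to base peak (0.456991) = 100: 31.43 : 100.00 : 72.26 : 15.14

31.43 : 100.00 : 72.26 : 15.14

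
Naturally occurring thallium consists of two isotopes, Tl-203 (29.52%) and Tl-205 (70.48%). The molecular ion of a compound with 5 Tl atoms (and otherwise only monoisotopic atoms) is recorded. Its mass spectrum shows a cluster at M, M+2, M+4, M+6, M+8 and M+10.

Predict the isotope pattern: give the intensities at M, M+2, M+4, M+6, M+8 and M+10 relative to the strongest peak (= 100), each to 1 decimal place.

0.6 : 7.3 : 35.1 : 83.8 : 100.0 : 47.8

The 5 Tl atoms are independent, so intensities follow the terms of (0.2952 + 0.7048)^5.
P(M) = 0.2952^5 = 0.002242
P(M+2) = 5 × 0.2952^4 × 0.7048^1 = 0.026761
P(M+4) = 10 × 0.2952^3 × 0.7048^2 = 0.127785
P(M+6) = 10 × 0.2952^2 × 0.7048^3 = 0.305092
P(M+8) = 5 × 0.2952^1 × 0.7048^4 = 0.364208
P(M+10) = 0.7048^5 = 0.173912
The M+8 peak is largest (0.364208); scaling to 100 gives 0.6 : 7.3 : 35.1 : 83.8 : 100.0 : 47.8.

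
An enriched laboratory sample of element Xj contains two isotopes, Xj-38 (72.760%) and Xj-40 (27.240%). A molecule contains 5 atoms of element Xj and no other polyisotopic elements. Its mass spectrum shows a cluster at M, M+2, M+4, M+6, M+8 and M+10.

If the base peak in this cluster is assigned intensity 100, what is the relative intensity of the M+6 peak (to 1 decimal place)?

Term probabilities: M 0.2039, M+2 0.3817, M+4 0.2858, M+6 0.1070, M+8 0.0200, M+10 0.0015. Base peak = M+2.
P(M+2) = C(5,1) × 0.72760^4 × 0.27240^1 = 5 × 0.28026622 × 0.2724 = 0.381723 (base)
P(M+6) = C(5,3) × 0.72760^2 × 0.27240^3 = 10 × 0.52940176 × 0.02021256 = 0.107006
Relative intensity = 0.107006 / 0.381723 × 100 = 28.0

28.0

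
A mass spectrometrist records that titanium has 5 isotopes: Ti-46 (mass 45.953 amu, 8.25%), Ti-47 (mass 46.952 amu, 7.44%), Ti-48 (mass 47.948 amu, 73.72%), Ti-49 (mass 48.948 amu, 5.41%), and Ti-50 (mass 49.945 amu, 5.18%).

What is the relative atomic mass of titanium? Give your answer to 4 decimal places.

47.8669 amu

Weight each isotope mass by its fractional abundance: 0.0825 × 45.953 + 0.0744 × 46.952 + 0.7372 × 47.948 + 0.0541 × 48.948 + 0.0518 × 49.945
= 3.79112 + 3.49323 + 35.34727 + 2.64809 + 2.58715 = 47.86686 amu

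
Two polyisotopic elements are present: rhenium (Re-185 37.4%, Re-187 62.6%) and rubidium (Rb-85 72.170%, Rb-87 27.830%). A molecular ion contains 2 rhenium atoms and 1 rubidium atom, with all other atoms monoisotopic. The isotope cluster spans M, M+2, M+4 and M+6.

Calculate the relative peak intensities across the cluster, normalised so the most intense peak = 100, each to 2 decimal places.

Rhenium pattern (n=2): 0.139876 : 0.468248 : 0.391876
Rubidium pattern (n=1): 0.7217 : 0.2783
Convolve the two distributions (both contribute in 2-u steps):
  M: 0.139876×0.7217 = 0.100949
  M+2: 0.139876×0.2783 + 0.468248×0.7217 = 0.376862
  M+4: 0.468248×0.2783 + 0.391876×0.7217 = 0.413130
  M+6: 0.391876×0.2783 = 0.109059
Scale to base peak (0.413130) = 100: 24.44 : 91.22 : 100.00 : 26.40

24.44 : 91.22 : 100.00 : 26.40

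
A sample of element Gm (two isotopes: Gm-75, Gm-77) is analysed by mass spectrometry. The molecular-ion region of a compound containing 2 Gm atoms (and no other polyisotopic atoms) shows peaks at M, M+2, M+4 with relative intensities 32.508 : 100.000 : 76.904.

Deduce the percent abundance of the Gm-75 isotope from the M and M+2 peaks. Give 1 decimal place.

39.4%

If p is the fraction of Gm that is Gm-75, then I(M+2)/I(M) = [C(2,1)·p^1·(1−p)] / p^2 = 2·(1−p)/p = 100.000/32.508 = 3.0762
(1−p)/p = 3.0762/2 = 1.5381  ⇒  p = 1/(1 + 1.5381) = 0.3940
Gm-75: 39.4%, Gm-77: 60.6%.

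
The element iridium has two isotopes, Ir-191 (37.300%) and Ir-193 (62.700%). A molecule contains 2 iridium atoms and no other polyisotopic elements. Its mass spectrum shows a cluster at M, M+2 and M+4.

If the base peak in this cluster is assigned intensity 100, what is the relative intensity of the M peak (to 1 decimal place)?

29.7

Term probabilities: M 0.1391, M+2 0.4677, M+4 0.3931. Base peak = M+2.
P(M+2) = C(2,1) × 0.37300^1 × 0.62700^1 = 2 × 0.3730 × 0.6270 = 0.467742 (base)
P(M) = C(2,0) × 0.37300^2 × 0.62700^0 = 1 × 0.139129 × 1.0000 = 0.139129
Relative intensity = 0.139129 / 0.467742 × 100 = 29.7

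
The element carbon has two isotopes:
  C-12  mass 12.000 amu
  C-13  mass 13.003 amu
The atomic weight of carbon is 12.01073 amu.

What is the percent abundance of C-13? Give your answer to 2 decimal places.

1.07%

Let x be the fractional abundance of C-12; then C-13 has abundance 1 − x.
12.000·x + 13.003·(1 − x) = 12.01073
(12.000 − 13.003)·x = 12.01073 − 13.003
x = -0.99227 / -1.003 = 0.98930 → 98.93% C-12, 1.07% C-13.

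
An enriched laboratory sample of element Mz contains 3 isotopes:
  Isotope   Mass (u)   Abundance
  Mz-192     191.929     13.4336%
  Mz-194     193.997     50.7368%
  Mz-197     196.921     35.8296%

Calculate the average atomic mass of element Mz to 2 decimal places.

Weight each isotope mass by its fractional abundance: 0.134336 × 191.929 + 0.507368 × 193.997 + 0.358296 × 196.921
= 25.7830 + 98.4279 + 70.5560 = 194.7669 u

194.77 u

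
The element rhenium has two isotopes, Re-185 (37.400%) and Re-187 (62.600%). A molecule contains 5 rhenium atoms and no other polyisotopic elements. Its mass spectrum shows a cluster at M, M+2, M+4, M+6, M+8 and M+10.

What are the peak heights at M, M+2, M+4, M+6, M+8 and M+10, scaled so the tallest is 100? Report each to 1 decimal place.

The 5 Re atoms are independent, so intensities follow the terms of (0.37400 + 0.62600)^5.
P(M) = 0.37400^5 = 0.007317
P(M+2) = 5 × 0.37400^4 × 0.62600^1 = 0.061239
P(M+4) = 10 × 0.37400^3 × 0.62600^2 = 0.205005
P(M+6) = 10 × 0.37400^2 × 0.62600^3 = 0.343136
P(M+8) = 5 × 0.37400^1 × 0.62600^4 = 0.287170
P(M+10) = 0.62600^5 = 0.096133
The M+6 peak is largest (0.343136); scaling to 100 gives 2.1 : 17.8 : 59.7 : 100.0 : 83.7 : 28.0.

2.1 : 17.8 : 59.7 : 100.0 : 83.7 : 28.0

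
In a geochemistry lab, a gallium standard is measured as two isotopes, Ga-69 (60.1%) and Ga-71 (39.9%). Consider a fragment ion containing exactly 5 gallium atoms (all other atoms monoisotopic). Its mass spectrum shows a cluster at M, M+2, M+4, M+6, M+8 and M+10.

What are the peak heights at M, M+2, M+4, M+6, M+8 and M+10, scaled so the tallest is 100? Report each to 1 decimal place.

The 5 Ga atoms are independent, so intensities follow the terms of (0.601 + 0.399)^5.
P(M) = 0.601^5 = 0.078410
P(M+2) = 5 × 0.601^4 × 0.399^1 = 0.260280
P(M+4) = 10 × 0.601^3 × 0.399^2 = 0.345596
P(M+6) = 10 × 0.601^2 × 0.399^3 = 0.229439
P(M+8) = 5 × 0.601^1 × 0.399^4 = 0.076162
P(M+10) = 0.399^5 = 0.010113
The M+4 peak is largest (0.345596); scaling to 100 gives 22.7 : 75.3 : 100.0 : 66.4 : 22.0 : 2.9.

22.7 : 75.3 : 100.0 : 66.4 : 22.0 : 2.9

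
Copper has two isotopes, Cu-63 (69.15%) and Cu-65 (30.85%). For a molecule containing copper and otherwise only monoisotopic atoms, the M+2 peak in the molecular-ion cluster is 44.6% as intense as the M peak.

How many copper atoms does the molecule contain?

The M+2/M ratio from n Cu atoms is n · q/p = n · 0.3085/0.6915.
n = 0.446 × 0.6915/0.3085 = 1.00 ≈ 1

1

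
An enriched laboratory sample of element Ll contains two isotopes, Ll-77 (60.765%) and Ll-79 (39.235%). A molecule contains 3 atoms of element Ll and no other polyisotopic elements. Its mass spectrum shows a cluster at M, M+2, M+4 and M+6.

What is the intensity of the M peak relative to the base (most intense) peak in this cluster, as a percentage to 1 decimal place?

Term probabilities: M 0.2244, M+2 0.4346, M+4 0.2806, M+6 0.0604. Base peak = M+2.
P(M+2) = C(3,1) × 0.60765^2 × 0.39235^1 = 3 × 0.36923852 × 0.39235 = 0.434612 (base)
P(M) = C(3,0) × 0.60765^3 × 0.39235^0 = 1 × 0.22436779 × 1.0000 = 0.224368
Relative intensity = 0.224368 / 0.434612 × 100 = 51.6

51.6%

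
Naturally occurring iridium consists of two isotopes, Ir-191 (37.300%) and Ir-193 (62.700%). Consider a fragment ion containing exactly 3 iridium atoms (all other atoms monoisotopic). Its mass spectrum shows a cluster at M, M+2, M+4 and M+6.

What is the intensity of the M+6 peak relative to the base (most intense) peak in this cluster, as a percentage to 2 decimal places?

56.03%

Term probabilities: M 0.0519, M+2 0.2617, M+4 0.4399, M+6 0.2465. Base peak = M+4.
P(M+4) = C(3,2) × 0.37300^1 × 0.62700^2 = 3 × 0.3730 × 0.393129 = 0.439911 (base)
P(M+6) = C(3,3) × 0.37300^0 × 0.62700^3 = 1 × 1.0000 × 0.24649188 = 0.246492
Relative intensity = 0.246492 / 0.439911 × 100 = 56.03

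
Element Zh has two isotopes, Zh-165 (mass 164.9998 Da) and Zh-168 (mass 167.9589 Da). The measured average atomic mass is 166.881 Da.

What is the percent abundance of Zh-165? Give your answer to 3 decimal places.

36.427%

With x = fraction of Zh-165 (so Zh-168 is 1 − x):
164.9998·x + 167.9589·(1 − x) = 166.881
(164.9998 − 167.9589)·x = 166.881 − 167.9589
x = -1.0779 / -2.9591 = 0.36427 → 36.427% Zh-165, 63.573% Zh-168.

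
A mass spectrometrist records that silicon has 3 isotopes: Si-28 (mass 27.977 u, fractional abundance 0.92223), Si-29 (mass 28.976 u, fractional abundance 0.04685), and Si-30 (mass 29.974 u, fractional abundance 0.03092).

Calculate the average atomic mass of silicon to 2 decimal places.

28.09 u

Average mass = Σ (abundance × isotope mass) = 0.92223 × 27.977 + 0.04685 × 28.976 + 0.03092 × 29.974
= 25.8012 + 1.3575 + 0.9268 = 28.0855 u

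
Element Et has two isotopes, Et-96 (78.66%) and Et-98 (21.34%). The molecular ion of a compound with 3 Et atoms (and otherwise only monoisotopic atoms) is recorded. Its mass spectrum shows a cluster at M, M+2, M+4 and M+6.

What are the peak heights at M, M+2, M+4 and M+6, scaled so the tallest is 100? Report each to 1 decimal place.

Expanding (0.7866 + 0.2134)^3:
P(M) = 0.7866^3 = 0.486701
P(M+2) = 3 × 0.7866^2 × 0.2134^1 = 0.396117
P(M+4) = 3 × 0.7866^1 × 0.2134^2 = 0.107464
P(M+6) = 0.2134^3 = 0.009718
The M peak is largest (0.486701); scaling to 100 gives 100.0 : 81.4 : 22.1 : 2.0.

100.0 : 81.4 : 22.1 : 2.0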